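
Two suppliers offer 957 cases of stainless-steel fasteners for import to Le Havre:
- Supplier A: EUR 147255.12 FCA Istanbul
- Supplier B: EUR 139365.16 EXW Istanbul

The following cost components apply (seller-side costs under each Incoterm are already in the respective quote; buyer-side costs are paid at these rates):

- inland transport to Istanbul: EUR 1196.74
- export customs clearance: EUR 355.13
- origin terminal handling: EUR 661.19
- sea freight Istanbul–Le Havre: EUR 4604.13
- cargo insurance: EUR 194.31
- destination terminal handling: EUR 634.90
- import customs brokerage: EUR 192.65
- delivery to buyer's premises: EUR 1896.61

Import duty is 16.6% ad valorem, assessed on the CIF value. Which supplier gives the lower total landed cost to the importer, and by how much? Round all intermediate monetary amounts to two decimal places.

Supplier B is cheaper by EUR 7390.21

Supplier A (FCA):
CIF value = FCA price + origin terminal + freight + insurance = 147255.12 + 661.19 + 4604.13 + 194.31 = 152714.75
Import duty = 152714.75 × 16.6% = 25350.65
Buyer bears (A): 661.19 + 4604.13 + 194.31 + 634.90 + 192.65 + 1896.61 = 8183.79
Landed cost (A) = invoice 147255.12 + 8183.79 + duty 25350.65 = 180789.56
Supplier B (EXW):
CIF value = EXW price + inland to port + export clearance + origin terminal + freight + insurance = 139365.16 + 1196.74 + 355.13 + 661.19 + 4604.13 + 194.31 = 146376.66
Import duty = 146376.66 × 16.6% = 24298.53
Buyer bears (B): 1196.74 + 355.13 + 661.19 + 4604.13 + 194.31 + 634.90 + 192.65 + 1896.61 = 9735.66
Landed cost (B) = invoice 139365.16 + 9735.66 + duty 24298.53 = 173399.35
Difference = |180789.56 − 173399.35| = 7390.21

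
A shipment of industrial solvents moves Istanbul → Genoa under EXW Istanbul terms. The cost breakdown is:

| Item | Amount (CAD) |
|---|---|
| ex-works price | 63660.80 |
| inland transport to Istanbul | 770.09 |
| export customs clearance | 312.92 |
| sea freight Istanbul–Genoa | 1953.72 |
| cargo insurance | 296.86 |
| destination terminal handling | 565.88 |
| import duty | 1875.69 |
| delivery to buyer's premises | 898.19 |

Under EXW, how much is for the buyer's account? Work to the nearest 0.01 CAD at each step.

Buyer's account: CAD 6673.35

EXW: the seller makes goods available at their premises; the buyer bears all onward costs.
Seller's account: goods 63660.80 = 63660.80
Buyer's account: inland to port 770.09 + export clearance 312.92 + freight 1953.72 + insurance 296.86 + destination terminal 565.88 + duty 1875.69 + delivery 898.19 = 6673.35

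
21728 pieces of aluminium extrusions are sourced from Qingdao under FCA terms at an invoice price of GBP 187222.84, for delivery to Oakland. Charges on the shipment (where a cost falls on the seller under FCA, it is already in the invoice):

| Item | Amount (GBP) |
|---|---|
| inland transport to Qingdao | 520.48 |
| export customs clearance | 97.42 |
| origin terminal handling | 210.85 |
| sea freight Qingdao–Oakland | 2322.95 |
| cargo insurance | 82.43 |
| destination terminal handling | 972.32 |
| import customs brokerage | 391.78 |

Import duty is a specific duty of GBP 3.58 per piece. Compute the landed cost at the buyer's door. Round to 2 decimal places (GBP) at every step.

FCA: the seller delivers export-cleared goods to the carrier; the buyer bears costs from that point.
Already in the invoice (seller's account under FCA): inland to port, export clearance — exclude.
CIF value = FCA price + origin terminal + freight + insurance = 187222.84 + 210.85 + 2322.95 + 82.43 = 189839.07
Import duty = 21728 × 3.58 = 77786.24
Buyer bears: origin terminal 210.85 + freight 2322.95 + insurance 82.43 + destination terminal 972.32 + brokerage 391.78 + duty 77786.24 = 81766.57
Landed cost = invoice 187222.84 + 81766.57 = 268989.41

Total landed cost: GBP 268989.41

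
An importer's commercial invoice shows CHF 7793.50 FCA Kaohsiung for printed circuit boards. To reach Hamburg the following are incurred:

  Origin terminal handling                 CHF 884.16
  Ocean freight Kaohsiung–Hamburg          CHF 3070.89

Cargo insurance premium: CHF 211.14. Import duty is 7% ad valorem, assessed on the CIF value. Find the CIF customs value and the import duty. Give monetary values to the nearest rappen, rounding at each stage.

CIF = FCA price + pre-shipment costs + freight + insurance
CIF = 7793.50 + 884.16 + 3070.89 + 211.14 = 11959.69
Import duty = 11959.69 × 7% = 837.18

CIF value: CHF 11959.69; import duty: CHF 837.18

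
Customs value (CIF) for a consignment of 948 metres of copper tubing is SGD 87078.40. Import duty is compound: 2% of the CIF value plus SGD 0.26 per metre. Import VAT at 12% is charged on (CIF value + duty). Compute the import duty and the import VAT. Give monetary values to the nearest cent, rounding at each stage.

Import duty: SGD 1988.05; import VAT: SGD 10687.97

Ad valorem component: 87078.40 × 2% = 1741.57
Specific component: 948 × 0.26 = 246.48
Import duty = 1741.57 + 246.48 = 1988.05
VAT base = CIF + duty = 87078.40 + 1988.05 = 89066.45
Import VAT = 89066.45 × 12% = 10687.97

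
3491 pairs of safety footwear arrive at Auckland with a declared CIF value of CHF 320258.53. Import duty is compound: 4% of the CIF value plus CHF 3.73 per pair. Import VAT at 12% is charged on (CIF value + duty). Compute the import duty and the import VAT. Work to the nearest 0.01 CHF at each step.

Import duty: CHF 25831.77; import VAT: CHF 41530.84

Ad valorem component: 320258.53 × 4% = 12810.34
Specific component: 3491 × 3.73 = 13021.43
Import duty = 12810.34 + 13021.43 = 25831.77
VAT base = CIF + duty = 320258.53 + 25831.77 = 346090.30
Import VAT = 346090.30 × 12% = 41530.84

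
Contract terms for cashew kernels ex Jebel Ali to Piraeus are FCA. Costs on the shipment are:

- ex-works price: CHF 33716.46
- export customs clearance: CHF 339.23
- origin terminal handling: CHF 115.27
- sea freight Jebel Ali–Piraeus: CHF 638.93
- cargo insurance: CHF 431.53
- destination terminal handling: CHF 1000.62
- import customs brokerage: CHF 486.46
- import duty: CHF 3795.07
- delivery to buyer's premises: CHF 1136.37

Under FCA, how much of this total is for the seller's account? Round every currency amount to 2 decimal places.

Seller's account: CHF 34055.69

FCA: the seller delivers export-cleared goods to the carrier; the buyer bears costs from that point.
Seller's account: goods 33716.46 + export clearance 339.23 = 34055.69
Buyer's account: origin terminal 115.27 + freight 638.93 + insurance 431.53 + destination terminal 1000.62 + brokerage 486.46 + duty 3795.07 + delivery 1136.37 = 7604.25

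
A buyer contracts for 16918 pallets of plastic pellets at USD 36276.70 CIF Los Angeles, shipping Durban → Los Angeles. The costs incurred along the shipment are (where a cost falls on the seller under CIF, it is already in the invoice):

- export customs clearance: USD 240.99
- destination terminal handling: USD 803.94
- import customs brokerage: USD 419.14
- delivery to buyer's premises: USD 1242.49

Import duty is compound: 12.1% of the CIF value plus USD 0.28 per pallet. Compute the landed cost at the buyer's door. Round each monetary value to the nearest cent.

CIF: the seller pays costs through ocean freight and marine insurance to the destination port.
Already in the invoice (seller's account under CIF): export clearance — exclude.
The CIF price already equals the CIF value: 36276.70
Ad valorem component: 36276.70 × 12.1% = 4389.48
Specific component: 16918 × 0.28 = 4737.04
Import duty = 4389.48 + 4737.04 = 9126.52
Buyer bears: destination terminal 803.94 + brokerage 419.14 + delivery 1242.49 + duty 9126.52 = 11592.09
Landed cost = invoice 36276.70 + 11592.09 = 47868.79

Total landed cost: USD 47868.79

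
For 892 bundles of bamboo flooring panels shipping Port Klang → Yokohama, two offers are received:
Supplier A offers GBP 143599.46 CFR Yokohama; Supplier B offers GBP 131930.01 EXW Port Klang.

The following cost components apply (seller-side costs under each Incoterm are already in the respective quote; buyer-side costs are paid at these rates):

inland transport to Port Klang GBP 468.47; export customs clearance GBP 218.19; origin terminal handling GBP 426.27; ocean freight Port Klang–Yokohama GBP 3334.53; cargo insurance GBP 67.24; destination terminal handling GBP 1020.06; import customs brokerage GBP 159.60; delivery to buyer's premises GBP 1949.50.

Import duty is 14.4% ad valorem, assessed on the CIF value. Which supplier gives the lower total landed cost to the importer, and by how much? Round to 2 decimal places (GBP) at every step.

Supplier B is cheaper by GBP 8261.95

Supplier A (CFR):
CIF value = CFR price + insurance = 143599.46 + 67.24 = 143666.70
Import duty = 143666.70 × 14.4% = 20688.00
Buyer bears (A): 67.24 + 1020.06 + 159.60 + 1949.50 = 3196.40
Landed cost (A) = invoice 143599.46 + 3196.40 + duty 20688.00 = 167483.86
Supplier B (EXW):
CIF value = EXW price + inland to port + export clearance + origin terminal + freight + insurance = 131930.01 + 468.47 + 218.19 + 426.27 + 3334.53 + 67.24 = 136444.71
Import duty = 136444.71 × 14.4% = 19648.04
Buyer bears (B): 468.47 + 218.19 + 426.27 + 3334.53 + 67.24 + 1020.06 + 159.60 + 1949.50 = 7643.86
Landed cost (B) = invoice 131930.01 + 7643.86 + duty 19648.04 = 159221.91
Difference = |167483.86 − 159221.91| = 8261.95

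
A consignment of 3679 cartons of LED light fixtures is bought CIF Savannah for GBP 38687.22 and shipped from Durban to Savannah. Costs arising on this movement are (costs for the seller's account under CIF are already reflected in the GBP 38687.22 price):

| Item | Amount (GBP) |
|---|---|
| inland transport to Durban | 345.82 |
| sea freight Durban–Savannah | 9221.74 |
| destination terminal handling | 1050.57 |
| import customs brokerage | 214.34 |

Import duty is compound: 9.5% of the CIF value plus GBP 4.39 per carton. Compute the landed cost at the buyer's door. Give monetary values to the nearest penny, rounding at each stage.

Total landed cost: GBP 59778.23

CIF: the seller pays costs through ocean freight and marine insurance to the destination port.
Already in the invoice (seller's account under CIF): inland to port, freight — exclude.
The CIF price already equals the CIF value: 38687.22
Ad valorem component: 38687.22 × 9.5% = 3675.29
Specific component: 3679 × 4.39 = 16150.81
Import duty = 3675.29 + 16150.81 = 19826.10
Buyer bears: destination terminal 1050.57 + brokerage 214.34 + duty 19826.10 = 21091.01
Landed cost = invoice 38687.22 + 21091.01 = 59778.23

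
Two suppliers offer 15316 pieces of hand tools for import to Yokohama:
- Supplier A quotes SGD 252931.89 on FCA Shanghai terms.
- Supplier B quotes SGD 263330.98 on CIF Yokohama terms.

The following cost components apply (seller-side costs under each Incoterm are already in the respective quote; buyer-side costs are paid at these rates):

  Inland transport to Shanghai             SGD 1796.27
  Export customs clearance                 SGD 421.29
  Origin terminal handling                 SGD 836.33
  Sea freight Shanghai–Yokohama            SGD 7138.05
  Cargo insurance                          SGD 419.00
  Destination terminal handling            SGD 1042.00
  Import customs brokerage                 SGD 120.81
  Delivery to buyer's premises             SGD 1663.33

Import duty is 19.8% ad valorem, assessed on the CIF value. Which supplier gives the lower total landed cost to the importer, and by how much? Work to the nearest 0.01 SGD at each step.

Supplier A (FCA):
CIF value = FCA price + origin terminal + freight + insurance = 252931.89 + 836.33 + 7138.05 + 419.00 = 261325.27
Import duty = 261325.27 × 19.8% = 51742.40
Buyer bears (A): 836.33 + 7138.05 + 419.00 + 1042.00 + 120.81 + 1663.33 = 11219.52
Landed cost (A) = invoice 252931.89 + 11219.52 + duty 51742.40 = 315893.81
Supplier B (CIF):
The CIF price already equals the CIF value: 263330.98
Import duty = 263330.98 × 19.8% = 52139.53
Buyer bears (B): 1042.00 + 120.81 + 1663.33 = 2826.14
Landed cost (B) = invoice 263330.98 + 2826.14 + duty 52139.53 = 318296.65
Difference = |315893.81 − 318296.65| = 2402.84

Supplier A is cheaper by SGD 2402.84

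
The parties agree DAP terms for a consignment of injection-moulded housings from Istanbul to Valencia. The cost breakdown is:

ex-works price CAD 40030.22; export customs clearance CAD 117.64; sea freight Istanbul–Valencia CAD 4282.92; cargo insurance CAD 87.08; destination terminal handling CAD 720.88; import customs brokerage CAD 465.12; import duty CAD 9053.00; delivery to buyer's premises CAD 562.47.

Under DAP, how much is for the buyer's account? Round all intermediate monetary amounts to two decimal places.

DAP: the seller bears all costs to the named destination except import duty and clearance.
Seller's account: goods 40030.22 + export clearance 117.64 + freight 4282.92 + insurance 87.08 + destination terminal 720.88 + delivery 562.47 = 45801.21
Buyer's account: brokerage 465.12 + duty 9053.00 = 9518.12

Buyer's account: CAD 9518.12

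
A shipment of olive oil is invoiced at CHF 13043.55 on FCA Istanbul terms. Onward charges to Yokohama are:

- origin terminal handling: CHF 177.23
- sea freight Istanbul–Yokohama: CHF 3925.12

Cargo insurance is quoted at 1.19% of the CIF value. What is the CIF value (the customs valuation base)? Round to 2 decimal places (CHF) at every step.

CIF value: CHF 17352.39

Let C be the CIF value. C = FCA price + pre-shipment costs + freight + 1.19% × C
C − 1.19% × C = 13043.55 + 177.23 + 3925.12
0.9881 × C = 17145.90
C = 17145.90 / 0.9881 = 17352.39
Insurance premium = 1.19% × 17352.39 = 206.49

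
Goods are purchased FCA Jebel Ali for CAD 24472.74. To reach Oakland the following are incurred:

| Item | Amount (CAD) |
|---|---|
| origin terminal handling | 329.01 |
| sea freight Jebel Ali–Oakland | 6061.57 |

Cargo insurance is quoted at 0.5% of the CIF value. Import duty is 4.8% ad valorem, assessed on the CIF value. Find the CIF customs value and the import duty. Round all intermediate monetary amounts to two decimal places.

CIF value: CAD 31018.41; import duty: CAD 1488.88

Let C be the CIF value. C = FCA price + pre-shipment costs + freight + 0.5% × C
C − 0.5% × C = 24472.74 + 329.01 + 6061.57
0.995 × C = 30863.32
C = 30863.32 / 0.995 = 31018.41
Insurance premium = 0.5% × 31018.41 = 155.09
Import duty = 31018.41 × 4.8% = 1488.88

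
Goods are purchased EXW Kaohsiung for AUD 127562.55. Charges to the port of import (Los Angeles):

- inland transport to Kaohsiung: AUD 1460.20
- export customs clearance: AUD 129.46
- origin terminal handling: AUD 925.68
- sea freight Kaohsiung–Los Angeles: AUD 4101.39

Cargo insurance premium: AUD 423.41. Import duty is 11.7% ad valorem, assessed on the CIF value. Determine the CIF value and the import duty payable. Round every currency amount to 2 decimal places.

CIF value: AUD 134602.69; import duty: AUD 15748.51

CIF = EXW price + pre-shipment costs + freight + insurance
CIF = 127562.55 + 1460.20 + 129.46 + 925.68 + 4101.39 + 423.41 = 134602.69
Import duty = 134602.69 × 11.7% = 15748.51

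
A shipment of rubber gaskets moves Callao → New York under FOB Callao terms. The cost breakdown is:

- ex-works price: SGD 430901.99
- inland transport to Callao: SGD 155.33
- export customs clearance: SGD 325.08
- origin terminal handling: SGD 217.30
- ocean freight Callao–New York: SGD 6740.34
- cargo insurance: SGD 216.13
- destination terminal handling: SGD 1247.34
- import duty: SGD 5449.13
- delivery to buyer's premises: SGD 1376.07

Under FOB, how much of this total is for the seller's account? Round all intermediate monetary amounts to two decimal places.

Seller's account: SGD 431599.70

FOB: the seller bears costs until goods are on board at the origin port; the buyer bears freight, insurance and all costs thereafter.
Seller's account: goods 430901.99 + inland to port 155.33 + export clearance 325.08 + origin terminal 217.30 = 431599.70
Buyer's account: freight 6740.34 + insurance 216.13 + destination terminal 1247.34 + duty 5449.13 + delivery 1376.07 = 15029.01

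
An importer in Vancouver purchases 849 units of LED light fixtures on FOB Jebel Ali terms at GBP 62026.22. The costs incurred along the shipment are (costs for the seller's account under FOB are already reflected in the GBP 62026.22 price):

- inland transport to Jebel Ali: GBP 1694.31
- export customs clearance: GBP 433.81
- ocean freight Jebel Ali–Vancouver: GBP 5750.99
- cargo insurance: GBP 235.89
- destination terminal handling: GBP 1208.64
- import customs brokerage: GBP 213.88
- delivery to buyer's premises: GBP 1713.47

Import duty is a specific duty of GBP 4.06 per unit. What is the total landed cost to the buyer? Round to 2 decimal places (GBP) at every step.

FOB: the seller bears costs until goods are on board at the origin port; the buyer bears freight, insurance and all costs thereafter.
Already in the invoice (seller's account under FOB): inland to port, export clearance — exclude.
CIF value = FOB price + freight + insurance = 62026.22 + 5750.99 + 235.89 = 68013.10
Import duty = 849 × 4.06 = 3446.94
Buyer bears: freight 5750.99 + insurance 235.89 + destination terminal 1208.64 + brokerage 213.88 + delivery 1713.47 + duty 3446.94 = 12569.81
Landed cost = invoice 62026.22 + 12569.81 = 74596.03

Total landed cost: GBP 74596.03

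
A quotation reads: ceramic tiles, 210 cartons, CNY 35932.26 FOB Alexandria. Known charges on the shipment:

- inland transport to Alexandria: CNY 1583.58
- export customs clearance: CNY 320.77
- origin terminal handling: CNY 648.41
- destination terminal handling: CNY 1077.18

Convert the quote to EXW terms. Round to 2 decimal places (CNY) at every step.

EXW price: CNY 33379.50

Not relevant to the conversion: destination terminal — on the buyer under both terms; not part of either seller's price.
From FOB to EXW, the seller no longer bears: inland to port, export clearance, origin terminal.
EXW price = 35932.26 − 1583.58 − 320.77 − 648.41 = 33379.50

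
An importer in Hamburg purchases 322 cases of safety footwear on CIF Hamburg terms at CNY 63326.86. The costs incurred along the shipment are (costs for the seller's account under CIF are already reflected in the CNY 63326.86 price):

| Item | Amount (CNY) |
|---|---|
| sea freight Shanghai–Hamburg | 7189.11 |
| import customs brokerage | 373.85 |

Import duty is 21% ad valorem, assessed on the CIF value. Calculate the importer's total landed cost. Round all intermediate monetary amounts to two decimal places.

Total landed cost: CNY 76999.35

CIF: the seller pays costs through ocean freight and marine insurance to the destination port.
Already in the invoice (seller's account under CIF): freight — exclude.
The CIF price already equals the CIF value: 63326.86
Import duty = 63326.86 × 21% = 13298.64
Buyer bears: brokerage 373.85 + duty 13298.64 = 13672.49
Landed cost = invoice 63326.86 + 13672.49 = 76999.35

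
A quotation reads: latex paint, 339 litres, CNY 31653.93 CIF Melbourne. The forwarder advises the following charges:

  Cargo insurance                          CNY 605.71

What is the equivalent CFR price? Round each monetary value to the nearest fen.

CFR price: CNY 31048.22

From CIF to CFR, the seller no longer bears: insurance.
CFR price = 31653.93 − 605.71 = 31048.22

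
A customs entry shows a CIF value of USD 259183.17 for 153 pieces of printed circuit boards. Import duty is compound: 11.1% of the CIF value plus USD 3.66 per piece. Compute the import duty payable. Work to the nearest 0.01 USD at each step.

Ad valorem component: 259183.17 × 11.1% = 28769.33
Specific component: 153 × 3.66 = 559.98
Import duty = 28769.33 + 559.98 = 29329.31

Import duty: USD 29329.31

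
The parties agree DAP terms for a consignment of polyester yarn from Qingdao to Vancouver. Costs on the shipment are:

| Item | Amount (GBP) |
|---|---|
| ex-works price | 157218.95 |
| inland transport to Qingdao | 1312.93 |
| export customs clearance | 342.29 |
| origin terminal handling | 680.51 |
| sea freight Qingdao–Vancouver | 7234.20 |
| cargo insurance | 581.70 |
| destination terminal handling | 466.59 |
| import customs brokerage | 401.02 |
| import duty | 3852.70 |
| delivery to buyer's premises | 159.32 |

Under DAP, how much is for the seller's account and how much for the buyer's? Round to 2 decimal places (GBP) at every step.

DAP: the seller bears all costs to the named destination except import duty and clearance.
Seller's account: goods 157218.95 + inland to port 1312.93 + export clearance 342.29 + origin terminal 680.51 + freight 7234.20 + insurance 581.70 + destination terminal 466.59 + delivery 159.32 = 167996.49
Buyer's account: brokerage 401.02 + duty 3852.70 = 4253.72

Seller: GBP 167996.49; buyer: GBP 4253.72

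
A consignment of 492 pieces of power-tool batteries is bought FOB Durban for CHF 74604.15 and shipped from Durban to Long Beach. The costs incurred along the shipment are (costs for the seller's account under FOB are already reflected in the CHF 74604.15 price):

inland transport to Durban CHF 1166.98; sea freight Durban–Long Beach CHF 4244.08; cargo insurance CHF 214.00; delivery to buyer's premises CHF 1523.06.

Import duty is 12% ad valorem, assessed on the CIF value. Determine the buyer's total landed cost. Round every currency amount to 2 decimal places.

Total landed cost: CHF 90072.76

FOB: the seller bears costs until goods are on board at the origin port; the buyer bears freight, insurance and all costs thereafter.
Already in the invoice (seller's account under FOB): inland to port — exclude.
CIF value = FOB price + freight + insurance = 74604.15 + 4244.08 + 214.00 = 79062.23
Import duty = 79062.23 × 12% = 9487.47
Buyer bears: freight 4244.08 + insurance 214.00 + delivery 1523.06 + duty 9487.47 = 15468.61
Landed cost = invoice 74604.15 + 15468.61 = 90072.76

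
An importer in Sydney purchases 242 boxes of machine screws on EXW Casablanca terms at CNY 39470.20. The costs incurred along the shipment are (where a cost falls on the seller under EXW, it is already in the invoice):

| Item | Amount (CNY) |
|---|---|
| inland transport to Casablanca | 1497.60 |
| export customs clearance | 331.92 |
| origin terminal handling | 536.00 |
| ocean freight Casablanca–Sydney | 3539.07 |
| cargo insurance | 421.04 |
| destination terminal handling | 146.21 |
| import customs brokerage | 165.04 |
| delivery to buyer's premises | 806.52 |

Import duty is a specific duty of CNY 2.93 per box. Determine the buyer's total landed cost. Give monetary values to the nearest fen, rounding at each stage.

EXW: the seller makes goods available at their premises; the buyer bears all onward costs.
CIF value = EXW price + inland to port + export clearance + origin terminal + freight + insurance = 39470.20 + 1497.60 + 331.92 + 536.00 + 3539.07 + 421.04 = 45795.83
Import duty = 242 × 2.93 = 709.06
Buyer bears: inland to port 1497.60 + export clearance 331.92 + origin terminal 536.00 + freight 3539.07 + insurance 421.04 + destination terminal 146.21 + brokerage 165.04 + delivery 806.52 + duty 709.06 = 8152.46
Landed cost = invoice 39470.20 + 8152.46 = 47622.66

Total landed cost: CNY 47622.66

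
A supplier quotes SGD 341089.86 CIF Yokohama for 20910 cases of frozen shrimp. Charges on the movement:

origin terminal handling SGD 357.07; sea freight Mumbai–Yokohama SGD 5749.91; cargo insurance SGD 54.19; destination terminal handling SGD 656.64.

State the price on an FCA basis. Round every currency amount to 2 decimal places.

Not relevant to the conversion: destination terminal — on the buyer under both terms; not part of either seller's price.
From CIF to FCA, the seller no longer bears: origin terminal, freight, insurance.
FCA price = 341089.86 − 357.07 − 5749.91 − 54.19 = 334928.69

FCA price: SGD 334928.69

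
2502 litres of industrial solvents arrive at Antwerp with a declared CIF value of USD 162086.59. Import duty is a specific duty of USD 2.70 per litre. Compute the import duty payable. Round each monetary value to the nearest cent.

Import duty: USD 6755.40

Import duty = 2502 × 2.70 = 6755.40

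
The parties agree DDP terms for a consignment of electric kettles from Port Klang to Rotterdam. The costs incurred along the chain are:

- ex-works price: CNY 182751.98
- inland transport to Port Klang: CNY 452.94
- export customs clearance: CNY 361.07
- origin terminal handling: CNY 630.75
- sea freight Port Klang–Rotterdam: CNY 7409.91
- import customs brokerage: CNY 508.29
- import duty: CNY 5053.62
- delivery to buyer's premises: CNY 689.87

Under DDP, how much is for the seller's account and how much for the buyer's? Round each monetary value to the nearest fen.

DDP: the seller bears all costs including import duty.
Seller's account: goods 182751.98 + inland to port 452.94 + export clearance 361.07 + origin terminal 630.75 + freight 7409.91 + brokerage 508.29 + duty 5053.62 + delivery 689.87 = 197858.43
Buyer's account: 0.00

Seller: CNY 197858.43; buyer: CNY 0.00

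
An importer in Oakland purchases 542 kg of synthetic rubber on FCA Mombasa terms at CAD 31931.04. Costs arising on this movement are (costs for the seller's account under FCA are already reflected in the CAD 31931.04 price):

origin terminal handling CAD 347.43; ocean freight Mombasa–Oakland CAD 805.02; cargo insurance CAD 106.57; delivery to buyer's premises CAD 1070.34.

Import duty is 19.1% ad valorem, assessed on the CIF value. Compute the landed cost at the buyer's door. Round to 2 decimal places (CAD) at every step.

FCA: the seller delivers export-cleared goods to the carrier; the buyer bears costs from that point.
CIF value = FCA price + origin terminal + freight + insurance = 31931.04 + 347.43 + 805.02 + 106.57 = 33190.06
Import duty = 33190.06 × 19.1% = 6339.30
Buyer bears: origin terminal 347.43 + freight 805.02 + insurance 106.57 + delivery 1070.34 + duty 6339.30 = 8668.66
Landed cost = invoice 31931.04 + 8668.66 = 40599.70

Total landed cost: CAD 40599.70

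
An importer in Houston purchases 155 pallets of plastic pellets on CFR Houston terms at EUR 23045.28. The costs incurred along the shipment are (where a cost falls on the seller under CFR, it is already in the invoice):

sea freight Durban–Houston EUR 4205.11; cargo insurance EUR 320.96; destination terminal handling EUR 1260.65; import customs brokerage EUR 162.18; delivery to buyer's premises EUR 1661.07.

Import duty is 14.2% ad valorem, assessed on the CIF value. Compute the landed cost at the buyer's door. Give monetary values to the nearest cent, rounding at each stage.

CFR: the seller pays costs through ocean freight to the destination port, but not insurance.
Already in the invoice (seller's account under CFR): freight — exclude.
CIF value = CFR price + insurance = 23045.28 + 320.96 = 23366.24
Import duty = 23366.24 × 14.2% = 3318.01
Buyer bears: insurance 320.96 + destination terminal 1260.65 + brokerage 162.18 + delivery 1661.07 + duty 3318.01 = 6722.87
Landed cost = invoice 23045.28 + 6722.87 = 29768.15

Total landed cost: EUR 29768.15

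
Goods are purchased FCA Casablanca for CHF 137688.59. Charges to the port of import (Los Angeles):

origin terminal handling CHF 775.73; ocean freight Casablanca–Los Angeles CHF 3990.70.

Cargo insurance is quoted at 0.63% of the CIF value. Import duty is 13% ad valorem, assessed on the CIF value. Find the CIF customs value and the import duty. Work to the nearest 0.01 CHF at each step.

CIF value: CHF 143358.18; import duty: CHF 18636.56

Let C be the CIF value. C = FCA price + pre-shipment costs + freight + 0.63% × C
C − 0.63% × C = 137688.59 + 775.73 + 3990.70
0.9937 × C = 142455.02
C = 142455.02 / 0.9937 = 143358.18
Insurance premium = 0.63% × 143358.18 = 903.16
Import duty = 143358.18 × 13% = 18636.56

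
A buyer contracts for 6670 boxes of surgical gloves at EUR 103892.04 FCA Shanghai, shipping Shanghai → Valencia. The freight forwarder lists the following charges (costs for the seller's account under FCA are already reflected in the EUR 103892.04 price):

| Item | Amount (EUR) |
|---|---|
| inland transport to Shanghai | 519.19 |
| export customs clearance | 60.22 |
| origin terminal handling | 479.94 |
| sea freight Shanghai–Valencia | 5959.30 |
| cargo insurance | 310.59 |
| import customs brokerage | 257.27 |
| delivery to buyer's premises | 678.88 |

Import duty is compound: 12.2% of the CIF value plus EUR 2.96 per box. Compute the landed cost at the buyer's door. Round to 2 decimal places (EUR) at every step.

FCA: the seller delivers export-cleared goods to the carrier; the buyer bears costs from that point.
Already in the invoice (seller's account under FCA): inland to port, export clearance — exclude.
CIF value = FCA price + origin terminal + freight + insurance = 103892.04 + 479.94 + 5959.30 + 310.59 = 110641.87
Ad valorem component: 110641.87 × 12.2% = 13498.31
Specific component: 6670 × 2.96 = 19743.20
Import duty = 13498.31 + 19743.20 = 33241.51
Buyer bears: origin terminal 479.94 + freight 5959.30 + insurance 310.59 + brokerage 257.27 + delivery 678.88 + duty 33241.51 = 40927.49
Landed cost = invoice 103892.04 + 40927.49 = 144819.53

Total landed cost: EUR 144819.53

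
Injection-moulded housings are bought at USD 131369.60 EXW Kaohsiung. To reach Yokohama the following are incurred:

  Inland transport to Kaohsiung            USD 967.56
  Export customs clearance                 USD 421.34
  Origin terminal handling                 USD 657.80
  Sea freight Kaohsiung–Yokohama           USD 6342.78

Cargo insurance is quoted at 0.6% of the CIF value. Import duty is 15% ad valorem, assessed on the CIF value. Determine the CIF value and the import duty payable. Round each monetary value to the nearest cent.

Let C be the CIF value. C = EXW price + pre-shipment costs + freight + 0.6% × C
C − 0.6% × C = 131369.60 + 967.56 + 421.34 + 657.80 + 6342.78
0.994 × C = 139759.08
C = 139759.08 / 0.994 = 140602.70
Insurance premium = 0.6% × 140602.70 = 843.62
Import duty = 140602.70 × 15% = 21090.41

CIF value: USD 140602.70; import duty: USD 21090.41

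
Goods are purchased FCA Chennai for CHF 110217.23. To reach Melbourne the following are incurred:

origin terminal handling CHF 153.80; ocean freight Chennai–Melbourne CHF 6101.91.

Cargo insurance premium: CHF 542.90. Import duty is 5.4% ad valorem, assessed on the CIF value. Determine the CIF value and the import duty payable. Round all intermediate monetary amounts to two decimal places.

CIF = FCA price + pre-shipment costs + freight + insurance
CIF = 110217.23 + 153.80 + 6101.91 + 542.90 = 117015.84
Import duty = 117015.84 × 5.4% = 6318.86

CIF value: CHF 117015.84; import duty: CHF 6318.86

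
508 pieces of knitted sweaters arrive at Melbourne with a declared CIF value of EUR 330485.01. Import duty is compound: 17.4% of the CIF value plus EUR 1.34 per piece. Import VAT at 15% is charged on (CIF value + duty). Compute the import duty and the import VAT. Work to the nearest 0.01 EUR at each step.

Ad valorem component: 330485.01 × 17.4% = 57504.39
Specific component: 508 × 1.34 = 680.72
Import duty = 57504.39 + 680.72 = 58185.11
VAT base = CIF + duty = 330485.01 + 58185.11 = 388670.12
Import VAT = 388670.12 × 15% = 58300.52

Import duty: EUR 58185.11; import VAT: EUR 58300.52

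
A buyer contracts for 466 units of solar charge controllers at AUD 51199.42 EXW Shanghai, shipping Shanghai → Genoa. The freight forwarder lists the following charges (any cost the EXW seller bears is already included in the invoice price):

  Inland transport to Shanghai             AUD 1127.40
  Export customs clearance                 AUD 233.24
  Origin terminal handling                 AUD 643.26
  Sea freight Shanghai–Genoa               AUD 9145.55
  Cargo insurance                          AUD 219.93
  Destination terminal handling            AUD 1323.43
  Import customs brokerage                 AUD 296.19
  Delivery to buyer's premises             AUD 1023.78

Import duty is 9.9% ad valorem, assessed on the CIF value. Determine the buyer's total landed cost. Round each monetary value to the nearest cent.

Total landed cost: AUD 71406.51

EXW: the seller makes goods available at their premises; the buyer bears all onward costs.
CIF value = EXW price + inland to port + export clearance + origin terminal + freight + insurance = 51199.42 + 1127.40 + 233.24 + 643.26 + 9145.55 + 219.93 = 62568.80
Import duty = 62568.80 × 9.9% = 6194.31
Buyer bears: inland to port 1127.40 + export clearance 233.24 + origin terminal 643.26 + freight 9145.55 + insurance 219.93 + destination terminal 1323.43 + brokerage 296.19 + delivery 1023.78 + duty 6194.31 = 20207.09
Landed cost = invoice 51199.42 + 20207.09 = 71406.51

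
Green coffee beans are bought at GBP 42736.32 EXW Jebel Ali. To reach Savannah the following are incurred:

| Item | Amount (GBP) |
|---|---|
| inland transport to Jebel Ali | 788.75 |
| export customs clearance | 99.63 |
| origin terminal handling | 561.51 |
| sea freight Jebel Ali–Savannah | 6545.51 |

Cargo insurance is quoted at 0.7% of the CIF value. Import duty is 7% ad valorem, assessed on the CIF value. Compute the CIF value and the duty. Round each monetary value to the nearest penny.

Let C be the CIF value. C = EXW price + pre-shipment costs + freight + 0.7% × C
C − 0.7% × C = 42736.32 + 788.75 + 99.63 + 561.51 + 6545.51
0.993 × C = 50731.72
C = 50731.72 / 0.993 = 51089.35
Insurance premium = 0.7% × 51089.35 = 357.63
Import duty = 51089.35 × 7% = 3576.25

CIF value: GBP 51089.35; import duty: GBP 3576.25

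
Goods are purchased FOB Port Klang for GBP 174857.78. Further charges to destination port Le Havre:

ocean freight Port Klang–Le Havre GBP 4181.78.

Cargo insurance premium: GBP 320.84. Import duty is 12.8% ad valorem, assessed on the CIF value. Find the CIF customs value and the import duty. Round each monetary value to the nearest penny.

CIF = FOB price + freight + insurance
CIF = 174857.78 + 4181.78 + 320.84 = 179360.40
Import duty = 179360.40 × 12.8% = 22958.13

CIF value: GBP 179360.40; import duty: GBP 22958.13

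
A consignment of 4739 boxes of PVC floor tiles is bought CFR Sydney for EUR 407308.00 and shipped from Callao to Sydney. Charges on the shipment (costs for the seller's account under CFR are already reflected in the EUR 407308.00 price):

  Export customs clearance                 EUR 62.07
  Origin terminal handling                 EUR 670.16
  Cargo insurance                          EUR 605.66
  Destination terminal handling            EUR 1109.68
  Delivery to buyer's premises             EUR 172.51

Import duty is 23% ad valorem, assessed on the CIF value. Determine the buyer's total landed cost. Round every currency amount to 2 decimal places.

Total landed cost: EUR 503015.99

CFR: the seller pays costs through ocean freight to the destination port, but not insurance.
Already in the invoice (seller's account under CFR): export clearance, origin terminal — exclude.
CIF value = CFR price + insurance = 407308.00 + 605.66 = 407913.66
Import duty = 407913.66 × 23% = 93820.14
Buyer bears: insurance 605.66 + destination terminal 1109.68 + delivery 172.51 + duty 93820.14 = 95707.99
Landed cost = invoice 407308.00 + 95707.99 = 503015.99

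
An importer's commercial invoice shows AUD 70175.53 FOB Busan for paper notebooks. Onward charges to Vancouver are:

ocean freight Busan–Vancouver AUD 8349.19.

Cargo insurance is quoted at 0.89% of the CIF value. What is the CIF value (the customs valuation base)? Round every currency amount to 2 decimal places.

Let C be the CIF value. C = FOB price + freight + 0.89% × C
C − 0.89% × C = 70175.53 + 8349.19
0.9911 × C = 78524.72
C = 78524.72 / 0.9911 = 79229.87
Insurance premium = 0.89% × 79229.87 = 705.15

CIF value: AUD 79229.87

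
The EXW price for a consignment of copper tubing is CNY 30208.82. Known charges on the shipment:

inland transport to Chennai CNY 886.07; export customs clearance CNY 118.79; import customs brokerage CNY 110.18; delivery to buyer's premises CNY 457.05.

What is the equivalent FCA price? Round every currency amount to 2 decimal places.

FCA price: CNY 31213.68

Not relevant to the conversion: brokerage, delivery — on the buyer under both terms; not part of either seller's price.
From EXW to FCA, the seller additionally bears: inland to port, export clearance.
FCA price = 30208.82 + 886.07 + 118.79 = 31213.68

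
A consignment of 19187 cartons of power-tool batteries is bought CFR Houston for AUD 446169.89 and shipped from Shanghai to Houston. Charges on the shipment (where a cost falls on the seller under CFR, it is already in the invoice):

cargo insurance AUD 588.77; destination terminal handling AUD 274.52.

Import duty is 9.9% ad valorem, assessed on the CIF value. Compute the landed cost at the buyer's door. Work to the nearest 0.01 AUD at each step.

Total landed cost: AUD 491262.29

CFR: the seller pays costs through ocean freight to the destination port, but not insurance.
CIF value = CFR price + insurance = 446169.89 + 588.77 = 446758.66
Import duty = 446758.66 × 9.9% = 44229.11
Buyer bears: insurance 588.77 + destination terminal 274.52 + duty 44229.11 = 45092.40
Landed cost = invoice 446169.89 + 45092.40 = 491262.29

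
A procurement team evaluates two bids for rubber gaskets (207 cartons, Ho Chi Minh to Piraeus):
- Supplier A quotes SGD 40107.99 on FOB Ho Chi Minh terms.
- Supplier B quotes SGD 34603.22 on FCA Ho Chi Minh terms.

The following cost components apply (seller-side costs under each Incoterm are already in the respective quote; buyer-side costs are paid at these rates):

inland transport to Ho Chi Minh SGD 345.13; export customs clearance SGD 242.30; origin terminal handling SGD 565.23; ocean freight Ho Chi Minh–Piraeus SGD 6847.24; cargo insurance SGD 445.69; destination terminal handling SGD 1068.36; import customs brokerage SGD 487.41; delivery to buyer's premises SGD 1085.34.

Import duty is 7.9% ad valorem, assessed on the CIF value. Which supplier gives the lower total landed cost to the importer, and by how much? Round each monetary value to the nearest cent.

Supplier B is cheaper by SGD 5329.76

Supplier A (FOB):
CIF value = FOB price + freight + insurance = 40107.99 + 6847.24 + 445.69 = 47400.92
Import duty = 47400.92 × 7.9% = 3744.67
Buyer bears (A): 6847.24 + 445.69 + 1068.36 + 487.41 + 1085.34 = 9934.04
Landed cost (A) = invoice 40107.99 + 9934.04 + duty 3744.67 = 53786.70
Supplier B (FCA):
CIF value = FCA price + origin terminal + freight + insurance = 34603.22 + 565.23 + 6847.24 + 445.69 = 42461.38
Import duty = 42461.38 × 7.9% = 3354.45
Buyer bears (B): 565.23 + 6847.24 + 445.69 + 1068.36 + 487.41 + 1085.34 = 10499.27
Landed cost (B) = invoice 34603.22 + 10499.27 + duty 3354.45 = 48456.94
Difference = |53786.70 − 48456.94| = 5329.76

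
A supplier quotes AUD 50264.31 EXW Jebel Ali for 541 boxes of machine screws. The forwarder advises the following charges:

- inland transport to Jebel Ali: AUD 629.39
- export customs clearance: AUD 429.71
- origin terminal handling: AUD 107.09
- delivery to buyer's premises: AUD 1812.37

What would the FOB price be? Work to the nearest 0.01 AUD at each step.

FOB price: AUD 51430.50

Not relevant to the conversion: delivery — on the buyer under both terms; not part of either seller's price.
From EXW to FOB, the seller additionally bears: inland to port, export clearance, origin terminal.
FOB price = 50264.31 + 629.39 + 429.71 + 107.09 = 51430.50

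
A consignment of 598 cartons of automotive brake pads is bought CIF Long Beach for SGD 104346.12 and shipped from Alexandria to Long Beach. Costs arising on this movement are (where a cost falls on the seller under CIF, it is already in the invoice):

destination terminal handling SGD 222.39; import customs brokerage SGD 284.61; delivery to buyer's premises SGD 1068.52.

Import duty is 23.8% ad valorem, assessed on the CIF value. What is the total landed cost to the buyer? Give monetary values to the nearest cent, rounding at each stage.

CIF: the seller pays costs through ocean freight and marine insurance to the destination port.
The CIF price already equals the CIF value: 104346.12
Import duty = 104346.12 × 23.8% = 24834.38
Buyer bears: destination terminal 222.39 + brokerage 284.61 + delivery 1068.52 + duty 24834.38 = 26409.90
Landed cost = invoice 104346.12 + 26409.90 = 130756.02

Total landed cost: SGD 130756.02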